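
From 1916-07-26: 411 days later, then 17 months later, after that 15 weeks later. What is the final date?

May 26, 1919

Counting forward 411 days from July 26, 1916:
July has 31 days, so 31 − 26 = 5 days remain after July 26, 1916; 411 − 5 = 406 left.
August 1916 has 31 days: 406 − 31 = 375 left.
September 1916 has 30 days: 375 − 30 = 345 left.
October 1916 has 31 days: 345 − 31 = 314 left.
November 1916 has 30 days: 314 − 30 = 284 left.
December 1916 has 31 days: 284 − 31 = 253 left.
January 1917 has 31 days: 253 − 31 = 222 left.
February 1917 has 28 days (1917 is not a leap year): 222 − 28 = 194 left.
March 1917 has 31 days: 194 − 31 = 163 left.
April 1917 has 30 days: 163 − 30 = 133 left.
May 1917 has 31 days: 133 − 31 = 102 left.
June 1917 has 30 days: 102 − 30 = 72 left.
July 1917 has 31 days: 72 − 31 = 41 left.
August 1917 has 31 days: 41 − 31 = 10 left.
10 days into September 1917 → September 10, 1917.
Adding 17 months from September 10, 1917:
month 9 + 17 = 26, which is month 2 of year 1919 → February 1919.
Day 10 is valid in February, giving February 10, 1919.
Adding 15 weeks (= 105 days) from February 10, 1919:
February has 28 days, so 28 − 10 = 18 days remain after February 10, 1919; 105 − 18 = 87 left.
March 1919 has 31 days: 87 − 31 = 56 left.
April 1919 has 30 days: 56 − 30 = 26 left.
26 days into May 1919 → May 26, 1919.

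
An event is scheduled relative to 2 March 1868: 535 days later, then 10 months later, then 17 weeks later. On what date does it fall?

October 16, 1870

Adding 535 days from March 2, 1868:
March has 31 days, so 31 − 2 = 29 days remain after March 2, 1868; 535 − 29 = 506 left.
April 1868 has 30 days: 506 − 30 = 476 left.
May 1868 has 31 days: 476 − 31 = 445 left.
June 1868 has 30 days: 445 − 30 = 415 left.
July 1868 has 31 days: 415 − 31 = 384 left.
August 1868 has 31 days: 384 − 31 = 353 left.
September 1868 has 30 days: 353 − 30 = 323 left.
October 1868 has 31 days: 323 − 31 = 292 left.
November 1868 has 30 days: 292 − 30 = 262 left.
December 1868 has 31 days: 262 − 31 = 231 left.
January 1869 has 31 days: 231 − 31 = 200 left.
February 1869 has 28 days (1869 is not a leap year): 200 − 28 = 172 left.
March 1869 has 31 days: 172 − 31 = 141 left.
April 1869 has 30 days: 141 − 30 = 111 left.
May 1869 has 31 days: 111 − 31 = 80 left.
June 1869 has 30 days: 80 − 30 = 50 left.
July 1869 has 31 days: 50 − 31 = 19 left.
19 days into August 1869 → August 19, 1869.
Adding 10 months from August 19, 1869:
month 8 + 10 = 18, which is month 6 of year 1870 → June 1870.
Day 19 is valid in June, giving June 19, 1870.
Adding 17 weeks (= 119 days) from June 19, 1870:
June has 30 days, so 30 − 19 = 11 days remain after June 19, 1870; 119 − 11 = 108 left.
July 1870 has 31 days: 108 − 31 = 77 left.
August 1870 has 31 days: 77 − 31 = 46 left.
September 1870 has 30 days: 46 − 30 = 16 left.
16 days into October 1870 → October 16, 1870.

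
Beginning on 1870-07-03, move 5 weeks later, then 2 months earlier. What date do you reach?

Counting forward 5 weeks (= 35 days) from July 3, 1870:
July has 31 days, so 31 − 3 = 28 days remain after July 3, 1870; 35 − 28 = 7 left.
7 days into August 1870 → August 7, 1870.
Subtracting 2 months from August 7, 1870:
month 8 − 2 = 6 → June 1870.
Day 7 is valid in June, giving June 7, 1870.

June 7, 1870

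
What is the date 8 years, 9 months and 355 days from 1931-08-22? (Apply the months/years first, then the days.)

May 12, 1941

Counting forward 8 years, 9 months and 355 days from August 22, 1931: first the month/year part, then the days.
+8 years → 1939; month 8 + 9 = 17, which is month 5 of year 1940 → May 1940.
Day 22 is valid in May, giving May 22, 1940.
Now add 355 days from May 22, 1940.
May has 31 days, so 31 − 22 = 9 days remain after May 22, 1940; 355 − 9 = 346 left.
June 1940 has 30 days: 346 − 30 = 316 left.
July 1940 has 31 days: 316 − 31 = 285 left.
August 1940 has 31 days: 285 − 31 = 254 left.
September 1940 has 30 days: 254 − 30 = 224 left.
October 1940 has 31 days: 224 − 31 = 193 left.
November 1940 has 30 days: 193 − 30 = 163 left.
December 1940 has 31 days: 163 − 31 = 132 left.
January 1941 has 31 days: 132 − 31 = 101 left.
February 1941 has 28 days (1941 is not a leap year): 101 − 28 = 73 left.
March 1941 has 31 days: 73 − 31 = 42 left.
April 1941 has 30 days: 42 − 30 = 12 left.
12 days into May 1941 → May 12, 1941.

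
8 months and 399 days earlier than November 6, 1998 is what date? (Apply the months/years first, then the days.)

January 31, 1997

Going back 8 months and 399 days from November 6, 1998: first the month/year part, then the days.
month 11 − 8 = 3 → March 1998.
Day 6 is valid in March, giving March 6, 1998.
Now subtract 399 days from March 6, 1998.
Going back 6 days from March 6, 1998 reaches the end of the previous month; 399 − 6 = 393 left.
February 1998 has 28 days (1998 is not a leap year): 393 − 28 = 365 left.
January 1998 has 31 days: 365 − 31 = 334 left.
December 1997 has 31 days: 334 − 31 = 303 left.
November 1997 has 30 days: 303 − 30 = 273 left.
October 1997 has 31 days: 273 − 31 = 242 left.
September 1997 has 30 days: 242 − 30 = 212 left.
August 1997 has 31 days: 212 − 31 = 181 left.
July 1997 has 31 days: 181 − 31 = 150 left.
June 1997 has 30 days: 150 − 30 = 120 left.
May 1997 has 31 days: 120 − 31 = 89 left.
April 1997 has 30 days: 89 − 30 = 59 left.
March 1997 has 31 days: 59 − 31 = 28 left.
February 1997 has 28 days (1997 is not a leap year): 28 − 28 = 0 left.
January 1997 has 31 days; 31 − 0 = 31 → January 31, 1997.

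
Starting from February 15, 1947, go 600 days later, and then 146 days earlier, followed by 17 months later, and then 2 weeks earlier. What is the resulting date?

Advancing 600 days from February 15, 1947:
February has 28 days, so 28 − 15 = 13 days remain after February 15, 1947; 600 − 13 = 587 left.
March 1947 has 31 days: 587 − 31 = 556 left.
April 1947 has 30 days: 556 − 30 = 526 left.
May 1947 has 31 days: 526 − 31 = 495 left.
June 1947 has 30 days: 495 − 30 = 465 left.
July 1947 has 31 days: 465 − 31 = 434 left.
August 1947 has 31 days: 434 − 31 = 403 left.
September 1947 has 30 days: 403 − 30 = 373 left.
October 1947 has 31 days: 373 − 31 = 342 left.
November 1947 has 30 days: 342 − 30 = 312 left.
December 1947 has 31 days: 312 − 31 = 281 left.
January 1948 has 31 days: 281 − 31 = 250 left.
February 1948 has 29 days (1948 is a leap year): 250 − 29 = 221 left.
March 1948 has 31 days: 221 − 31 = 190 left.
April 1948 has 30 days: 190 − 30 = 160 left.
May 1948 has 31 days: 160 − 31 = 129 left.
June 1948 has 30 days: 129 − 30 = 99 left.
July 1948 has 31 days: 99 − 31 = 68 left.
August 1948 has 31 days: 68 − 31 = 37 left.
September 1948 has 30 days: 37 − 30 = 7 left.
7 days into October 1948 → October 7, 1948.
Going back 146 days from October 7, 1948:
Going back 7 days from October 7, 1948 reaches the end of the previous month; 146 − 7 = 139 left.
September 1948 has 30 days: 139 − 30 = 109 left.
August 1948 has 31 days: 109 − 31 = 78 left.
July 1948 has 31 days: 78 − 31 = 47 left.
June 1948 has 30 days: 47 − 30 = 17 left.
May 1948 has 31 days; 31 − 17 = 14 → May 14, 1948.
Advancing 17 months from May 14, 1948:
month 5 + 17 = 22, which is month 10 of year 1949 → October 1949.
Day 14 is valid in October, giving October 14, 1949.
Going back 2 weeks (= 14 days) from October 14, 1949:
Going back 14 days from October 14, 1949 reaches the end of the previous month; 14 − 14 = 0 left.
September 1949 has 30 days; 30 − 0 = 30 → September 30, 1949.

September 30, 1949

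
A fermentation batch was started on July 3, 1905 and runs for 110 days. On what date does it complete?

October 21, 1905

Advancing 110 days from July 3, 1905.
July has 31 days, so 31 − 3 = 28 days remain after July 3, 1905; 110 − 28 = 82 left.
August 1905 has 31 days: 82 − 31 = 51 left.
September 1905 has 30 days: 51 − 30 = 21 left.
21 days into October 1905 → October 21, 1905.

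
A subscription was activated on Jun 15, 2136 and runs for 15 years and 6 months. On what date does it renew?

Adding 15 years and 6 months from June 15, 2136.
+15 years → 2151; month 6 + 6 = 12 → December 2151.
Day 15 is valid in December, giving December 15, 2151.

December 15, 2151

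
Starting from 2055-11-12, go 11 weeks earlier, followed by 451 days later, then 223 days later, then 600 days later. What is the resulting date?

February 21, 2059

Counting back 11 weeks (= 77 days) from November 12, 2055:
Going back 12 days from November 12, 2055 reaches the end of the previous month; 77 − 12 = 65 left.
October 2055 has 31 days: 65 − 31 = 34 left.
September 2055 has 30 days: 34 − 30 = 4 left.
August 2055 has 31 days; 31 − 4 = 27 → August 27, 2055.
Adding 451 days from August 27, 2055:
August has 31 days, so 31 − 27 = 4 days remain after August 27, 2055; 451 − 4 = 447 left.
September 2055 has 30 days: 447 − 30 = 417 left.
October 2055 has 31 days: 417 − 31 = 386 left.
November 2055 has 30 days: 386 − 30 = 356 left.
December 2055 has 31 days: 356 − 31 = 325 left.
January 2056 has 31 days: 325 − 31 = 294 left.
February 2056 has 29 days (2056 is a leap year): 294 − 29 = 265 left.
March 2056 has 31 days: 265 − 31 = 234 left.
April 2056 has 30 days: 234 − 30 = 204 left.
May 2056 has 31 days: 204 − 31 = 173 left.
June 2056 has 30 days: 173 − 30 = 143 left.
July 2056 has 31 days: 143 − 31 = 112 left.
August 2056 has 31 days: 112 − 31 = 81 left.
September 2056 has 30 days: 81 − 30 = 51 left.
October 2056 has 31 days: 51 − 31 = 20 left.
20 days into November 2056 → November 20, 2056.
Counting forward 223 days from November 20, 2056:
November has 30 days, so 30 − 20 = 10 days remain after November 20, 2056; 223 − 10 = 213 left.
December 2056 has 31 days: 213 − 31 = 182 left.
January 2057 has 31 days: 182 − 31 = 151 left.
February 2057 has 28 days (2057 is not a leap year): 151 − 28 = 123 left.
March 2057 has 31 days: 123 − 31 = 92 left.
April 2057 has 30 days: 92 − 30 = 62 left.
May 2057 has 31 days: 62 − 31 = 31 left.
June 2057 has 30 days: 31 − 30 = 1 left.
1 day into July 2057 → July 1, 2057.
Advancing 600 days from July 1, 2057:
July has 31 days, so 31 − 1 = 30 days remain after July 1, 2057; 600 − 30 = 570 left.
August 2057 has 31 days: 570 − 31 = 539 left.
September 2057 has 30 days: 539 − 30 = 509 left.
October 2057 has 31 days: 509 − 31 = 478 left.
November 2057 has 30 days: 478 − 30 = 448 left.
December 2057 has 31 days: 448 − 31 = 417 left.
January 2058 has 31 days: 417 − 31 = 386 left.
February 2058 has 28 days (2058 is not a leap year): 386 − 28 = 358 left.
March 2058 has 31 days: 358 − 31 = 327 left.
April 2058 has 30 days: 327 − 30 = 297 left.
May 2058 has 31 days: 297 − 31 = 266 left.
June 2058 has 30 days: 266 − 30 = 236 left.
July 2058 has 31 days: 236 − 31 = 205 left.
August 2058 has 31 days: 205 − 31 = 174 left.
September 2058 has 30 days: 174 − 30 = 144 left.
October 2058 has 31 days: 144 − 31 = 113 left.
November 2058 has 30 days: 113 − 30 = 83 left.
December 2058 has 31 days: 83 − 31 = 52 left.
January 2059 has 31 days: 52 − 31 = 21 left.
21 days into February 2059 → February 21, 2059.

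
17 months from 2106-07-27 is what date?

December 27, 2107

Counting forward 17 months from July 27, 2106.
month 7 + 17 = 24, which is month 12 of year 2107 → December 2107.
Day 27 is valid in December, giving December 27, 2107.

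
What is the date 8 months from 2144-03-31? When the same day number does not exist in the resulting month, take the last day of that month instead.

November 30, 2144

Counting forward 8 months from March 31, 2144.
month 3 + 8 = 11 → November 2144.
November 2144 has only 30 days and the start was day 31, so the date clamps to November 30, 2144.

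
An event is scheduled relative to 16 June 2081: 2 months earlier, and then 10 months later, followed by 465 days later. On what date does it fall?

May 27, 2083

Counting back 2 months from June 16, 2081:
month 6 − 2 = 4 → April 2081.
Day 16 is valid in April, giving April 16, 2081.
Counting forward 10 months from April 16, 2081:
month 4 + 10 = 14, which is month 2 of year 2082 → February 2082.
Day 16 is valid in February, giving February 16, 2082.
Counting forward 465 days from February 16, 2082:
February has 28 days, so 28 − 16 = 12 days remain after February 16, 2082; 465 − 12 = 453 left.
March 2082 has 31 days: 453 − 31 = 422 left.
April 2082 has 30 days: 422 − 30 = 392 left.
May 2082 has 31 days: 392 − 31 = 361 left.
June 2082 has 30 days: 361 − 30 = 331 left.
July 2082 has 31 days: 331 − 31 = 300 left.
August 2082 has 31 days: 300 − 31 = 269 left.
September 2082 has 30 days: 269 − 30 = 239 left.
October 2082 has 31 days: 239 − 31 = 208 left.
November 2082 has 30 days: 208 − 30 = 178 left.
December 2082 has 31 days: 178 − 31 = 147 left.
January 2083 has 31 days: 147 − 31 = 116 left.
February 2083 has 28 days (2083 is not a leap year): 116 − 28 = 88 left.
March 2083 has 31 days: 88 − 31 = 57 left.
April 2083 has 30 days: 57 − 30 = 27 left.
27 days into May 2083 → May 27, 2083.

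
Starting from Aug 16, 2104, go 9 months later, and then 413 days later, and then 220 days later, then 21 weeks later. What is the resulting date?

July 5, 2107

Advancing 9 months from August 16, 2104:
month 8 + 9 = 17, which is month 5 of year 2105 → May 2105.
Day 16 is valid in May, giving May 16, 2105.
Adding 413 days from May 16, 2105:
May has 31 days, so 31 − 16 = 15 days remain after May 16, 2105; 413 − 15 = 398 left.
June 2105 has 30 days: 398 − 30 = 368 left.
July 2105 has 31 days: 368 − 31 = 337 left.
August 2105 has 31 days: 337 − 31 = 306 left.
September 2105 has 30 days: 306 − 30 = 276 left.
October 2105 has 31 days: 276 − 31 = 245 left.
November 2105 has 30 days: 245 − 30 = 215 left.
December 2105 has 31 days: 215 − 31 = 184 left.
January 2106 has 31 days: 184 − 31 = 153 left.
February 2106 has 28 days (2106 is not a leap year): 153 − 28 = 125 left.
March 2106 has 31 days: 125 − 31 = 94 left.
April 2106 has 30 days: 94 − 30 = 64 left.
May 2106 has 31 days: 64 − 31 = 33 left.
June 2106 has 30 days: 33 − 30 = 3 left.
3 days into July 2106 → July 3, 2106.
Adding 220 days from July 3, 2106:
July has 31 days, so 31 − 3 = 28 days remain after July 3, 2106; 220 − 28 = 192 left.
August 2106 has 31 days: 192 − 31 = 161 left.
September 2106 has 30 days: 161 − 30 = 131 left.
October 2106 has 31 days: 131 − 31 = 100 left.
November 2106 has 30 days: 100 − 30 = 70 left.
December 2106 has 31 days: 70 − 31 = 39 left.
January 2107 has 31 days: 39 − 31 = 8 left.
8 days into February 2107 → February 8, 2107.
Counting forward 21 weeks (= 147 days) from February 8, 2107:
February has 28 days, so 28 − 8 = 20 days remain after February 8, 2107; 147 − 20 = 127 left.
March 2107 has 31 days: 127 − 31 = 96 left.
April 2107 has 30 days: 96 − 30 = 66 left.
May 2107 has 31 days: 66 − 31 = 35 left.
June 2107 has 30 days: 35 − 30 = 5 left.
5 days into July 2107 → July 5, 2107.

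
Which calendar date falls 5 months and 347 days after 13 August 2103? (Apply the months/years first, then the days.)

December 25, 2104

Advancing 5 months and 347 days from August 13, 2103: first the month/year part, then the days.
month 8 + 5 = 13, which is month 1 of year 2104 → January 2104.
Day 13 is valid in January, giving January 13, 2104.
Now add 347 days from January 13, 2104.
January has 31 days, so 31 − 13 = 18 days remain after January 13, 2104; 347 − 18 = 329 left.
February 2104 has 29 days (2104 is a leap year): 329 − 29 = 300 left.
March 2104 has 31 days: 300 − 31 = 269 left.
April 2104 has 30 days: 269 − 30 = 239 left.
May 2104 has 31 days: 239 − 31 = 208 left.
June 2104 has 30 days: 208 − 30 = 178 left.
July 2104 has 31 days: 178 − 31 = 147 left.
August 2104 has 31 days: 147 − 31 = 116 left.
September 2104 has 30 days: 116 − 30 = 86 left.
October 2104 has 31 days: 86 − 31 = 55 left.
November 2104 has 30 days: 55 − 30 = 25 left.
25 days into December 2104 → December 25, 2104.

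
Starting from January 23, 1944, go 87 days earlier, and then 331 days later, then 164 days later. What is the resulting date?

March 6, 1945

Going back 87 days from January 23, 1944:
Going back 23 days from January 23, 1944 reaches the end of the previous month; 87 − 23 = 64 left.
December 1943 has 31 days: 64 − 31 = 33 left.
November 1943 has 30 days: 33 − 30 = 3 left.
October 1943 has 31 days; 31 − 3 = 28 → October 28, 1943.
Counting forward 331 days from October 28, 1943:
October has 31 days, so 31 − 28 = 3 days remain after October 28, 1943; 331 − 3 = 328 left.
November 1943 has 30 days: 328 − 30 = 298 left.
December 1943 has 31 days: 298 − 31 = 267 left.
January 1944 has 31 days: 267 − 31 = 236 left.
February 1944 has 29 days (1944 is a leap year): 236 − 29 = 207 left.
March 1944 has 31 days: 207 − 31 = 176 left.
April 1944 has 30 days: 176 − 30 = 146 left.
May 1944 has 31 days: 146 − 31 = 115 left.
June 1944 has 30 days: 115 − 30 = 85 left.
July 1944 has 31 days: 85 − 31 = 54 left.
August 1944 has 31 days: 54 − 31 = 23 left.
23 days into September 1944 → September 23, 1944.
Adding 164 days from September 23, 1944:
September has 30 days, so 30 − 23 = 7 days remain after September 23, 1944; 164 − 7 = 157 left.
October 1944 has 31 days: 157 − 31 = 126 left.
November 1944 has 30 days: 126 − 30 = 96 left.
December 1944 has 31 days: 96 − 31 = 65 left.
January 1945 has 31 days: 65 − 31 = 34 left.
February 1945 has 28 days (1945 is not a leap year): 34 − 28 = 6 left.
6 days into March 1945 → March 6, 1945.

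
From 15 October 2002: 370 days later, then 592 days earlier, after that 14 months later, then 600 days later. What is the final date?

Adding 370 days from October 15, 2002:
October has 31 days, so 31 − 15 = 16 days remain after October 15, 2002; 370 − 16 = 354 left.
November 2002 has 30 days: 354 − 30 = 324 left.
December 2002 has 31 days: 324 − 31 = 293 left.
January 2003 has 31 days: 293 − 31 = 262 left.
February 2003 has 28 days (2003 is not a leap year): 262 − 28 = 234 left.
March 2003 has 31 days: 234 − 31 = 203 left.
April 2003 has 30 days: 203 − 30 = 173 left.
May 2003 has 31 days: 173 − 31 = 142 left.
June 2003 has 30 days: 142 − 30 = 112 left.
July 2003 has 31 days: 112 − 31 = 81 left.
August 2003 has 31 days: 81 − 31 = 50 left.
September 2003 has 30 days: 50 − 30 = 20 left.
20 days into October 2003 → October 20, 2003.
Subtracting 592 days from October 20, 2003:
Going back 20 days from October 20, 2003 reaches the end of the previous month; 592 − 20 = 572 left.
September 2003 has 30 days: 572 − 30 = 542 left.
August 2003 has 31 days: 542 − 31 = 511 left.
July 2003 has 31 days: 511 − 31 = 480 left.
June 2003 has 30 days: 480 − 30 = 450 left.
May 2003 has 31 days: 450 − 31 = 419 left.
April 2003 has 30 days: 419 − 30 = 389 left.
March 2003 has 31 days: 389 − 31 = 358 left.
February 2003 has 28 days (2003 is not a leap year): 358 − 28 = 330 left.
January 2003 has 31 days: 330 − 31 = 299 left.
December 2002 has 31 days: 299 − 31 = 268 left.
November 2002 has 30 days: 268 − 30 = 238 left.
October 2002 has 31 days: 238 − 31 = 207 left.
September 2002 has 30 days: 207 − 30 = 177 left.
August 2002 has 31 days: 177 − 31 = 146 left.
July 2002 has 31 days: 146 − 31 = 115 left.
June 2002 has 30 days: 115 − 30 = 85 left.
May 2002 has 31 days: 85 − 31 = 54 left.
April 2002 has 30 days: 54 − 30 = 24 left.
March 2002 has 31 days; 31 − 24 = 7 → March 7, 2002.
Adding 14 months from March 7, 2002:
month 3 + 14 = 17, which is month 5 of year 2003 → May 2003.
Day 7 is valid in May, giving May 7, 2003.
Advancing 600 days from May 7, 2003:
May has 31 days, so 31 − 7 = 24 days remain after May 7, 2003; 600 − 24 = 576 left.
June 2003 has 30 days: 576 − 30 = 546 left.
July 2003 has 31 days: 546 − 31 = 515 left.
August 2003 has 31 days: 515 − 31 = 484 left.
September 2003 has 30 days: 484 − 30 = 454 left.
October 2003 has 31 days: 454 − 31 = 423 left.
November 2003 has 30 days: 423 − 30 = 393 left.
December 2003 has 31 days: 393 − 31 = 362 left.
January 2004 has 31 days: 362 − 31 = 331 left.
February 2004 has 29 days (2004 is a leap year): 331 − 29 = 302 left.
March 2004 has 31 days: 302 − 31 = 271 left.
April 2004 has 30 days: 271 − 30 = 241 left.
May 2004 has 31 days: 241 − 31 = 210 left.
June 2004 has 30 days: 210 − 30 = 180 left.
July 2004 has 31 days: 180 − 31 = 149 left.
August 2004 has 31 days: 149 − 31 = 118 left.
September 2004 has 30 days: 118 − 30 = 88 left.
October 2004 has 31 days: 88 − 31 = 57 left.
November 2004 has 30 days: 57 − 30 = 27 left.
27 days into December 2004 → December 27, 2004.

December 27, 2004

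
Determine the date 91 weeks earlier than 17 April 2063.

July 19, 2061

Going back 91 weeks = 637 days from April 17, 2063.
Going back 17 days from April 17, 2063 reaches the end of the previous month; 637 − 17 = 620 left.
March 2063 has 31 days: 620 − 31 = 589 left.
February 2063 has 28 days (2063 is not a leap year): 589 − 28 = 561 left.
January 2063 has 31 days: 561 − 31 = 530 left.
December 2062 has 31 days: 530 − 31 = 499 left.
November 2062 has 30 days: 499 − 30 = 469 left.
October 2062 has 31 days: 469 − 31 = 438 left.
September 2062 has 30 days: 438 − 30 = 408 left.
August 2062 has 31 days: 408 − 31 = 377 left.
July 2062 has 31 days: 377 − 31 = 346 left.
June 2062 has 30 days: 346 − 30 = 316 left.
May 2062 has 31 days: 316 − 31 = 285 left.
April 2062 has 30 days: 285 − 30 = 255 left.
March 2062 has 31 days: 255 − 31 = 224 left.
February 2062 has 28 days (2062 is not a leap year): 224 − 28 = 196 left.
January 2062 has 31 days: 196 − 31 = 165 left.
December 2061 has 31 days: 165 − 31 = 134 left.
November 2061 has 30 days: 134 − 30 = 104 left.
October 2061 has 31 days: 104 − 31 = 73 left.
September 2061 has 30 days: 73 − 30 = 43 left.
August 2061 has 31 days: 43 − 31 = 12 left.
July 2061 has 31 days; 31 − 12 = 19 → July 19, 2061.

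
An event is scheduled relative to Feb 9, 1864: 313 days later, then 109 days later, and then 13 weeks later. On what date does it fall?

July 6, 1865

Counting forward 313 days from February 9, 1864:
February has 29 days, so 29 − 9 = 20 days remain after February 9, 1864; 313 − 20 = 293 left.
March 1864 has 31 days: 293 − 31 = 262 left.
April 1864 has 30 days: 262 − 30 = 232 left.
May 1864 has 31 days: 232 − 31 = 201 left.
June 1864 has 30 days: 201 − 30 = 171 left.
July 1864 has 31 days: 171 − 31 = 140 left.
August 1864 has 31 days: 140 − 31 = 109 left.
September 1864 has 30 days: 109 − 30 = 79 left.
October 1864 has 31 days: 79 − 31 = 48 left.
November 1864 has 30 days: 48 − 30 = 18 left.
18 days into December 1864 → December 18, 1864.
Counting forward 109 days from December 18, 1864:
December has 31 days, so 31 − 18 = 13 days remain after December 18, 1864; 109 − 13 = 96 left.
January 1865 has 31 days: 96 − 31 = 65 left.
February 1865 has 28 days (1865 is not a leap year): 65 − 28 = 37 left.
March 1865 has 31 days: 37 − 31 = 6 left.
6 days into April 1865 → April 6, 1865.
Advancing 13 weeks (= 91 days) from April 6, 1865:
April has 30 days, so 30 − 6 = 24 days remain after April 6, 1865; 91 − 24 = 67 left.
May 1865 has 31 days: 67 − 31 = 36 left.
June 1865 has 30 days: 36 − 30 = 6 left.
6 days into July 1865 → July 6, 1865.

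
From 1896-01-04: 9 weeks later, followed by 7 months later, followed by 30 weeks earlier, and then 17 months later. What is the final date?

August 11, 1897

Adding 9 weeks (= 63 days) from January 4, 1896:
January has 31 days, so 31 − 4 = 27 days remain after January 4, 1896; 63 − 27 = 36 left.
February 1896 has 29 days (1896 is a leap year): 36 − 29 = 7 left.
7 days into March 1896 → March 7, 1896.
Adding 7 months from March 7, 1896:
month 3 + 7 = 10 → October 1896.
Day 7 is valid in October, giving October 7, 1896.
Subtracting 30 weeks (= 210 days) from October 7, 1896:
Going back 7 days from October 7, 1896 reaches the end of the previous month; 210 − 7 = 203 left.
September 1896 has 30 days: 203 − 30 = 173 left.
August 1896 has 31 days: 173 − 31 = 142 left.
July 1896 has 31 days: 142 − 31 = 111 left.
June 1896 has 30 days: 111 − 30 = 81 left.
May 1896 has 31 days: 81 − 31 = 50 left.
April 1896 has 30 days: 50 − 30 = 20 left.
March 1896 has 31 days; 31 − 20 = 11 → March 11, 1896.
Advancing 17 months from March 11, 1896:
month 3 + 17 = 20, which is month 8 of year 1897 → August 1897.
Day 11 is valid in August, giving August 11, 1897.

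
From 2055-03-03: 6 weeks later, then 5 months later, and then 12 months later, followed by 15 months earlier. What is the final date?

June 14, 2055

Counting forward 6 weeks (= 42 days) from March 3, 2055:
March has 31 days, so 31 − 3 = 28 days remain after March 3, 2055; 42 − 28 = 14 left.
14 days into April 2055 → April 14, 2055.
Advancing 5 months from April 14, 2055:
month 4 + 5 = 9 → September 2055.
Day 14 is valid in September, giving September 14, 2055.
Advancing 12 months from September 14, 2055:
month 9 + 12 = 21, which is month 9 of year 2056 → September 2056.
Day 14 is valid in September, giving September 14, 2056.
Going back 15 months from September 14, 2056:
month 9 − 15 = -6, which is month 6 of year 2055 → June 2055.
Day 14 is valid in June, giving June 14, 2055.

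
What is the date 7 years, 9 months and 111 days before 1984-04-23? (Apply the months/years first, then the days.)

April 3, 1976

Counting back 7 years, 9 months and 111 days from April 23, 1984: first the month/year part, then the days.
-7 years → 1977; month 4 − 9 = -5, which is month 7 of year 1976 → July 1976.
Day 23 is valid in July, giving July 23, 1976.
Now subtract 111 days from July 23, 1976.
Going back 23 days from July 23, 1976 reaches the end of the previous month; 111 − 23 = 88 left.
June 1976 has 30 days: 88 − 30 = 58 left.
May 1976 has 31 days: 58 − 31 = 27 left.
April 1976 has 30 days; 30 − 27 = 3 → April 3, 1976.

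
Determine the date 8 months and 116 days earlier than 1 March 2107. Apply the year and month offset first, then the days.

March 7, 2106

Going back 8 months and 116 days from March 1, 2107: first the month/year part, then the days.
month 3 − 8 = -5, which is month 7 of year 2106 → July 2106.
Day 1 is valid in July, giving July 1, 2106.
Now subtract 116 days from July 1, 2106.
Going back 1 day from July 1, 2106 reaches the end of the previous month; 116 − 1 = 115 left.
June 2106 has 30 days: 115 − 30 = 85 left.
May 2106 has 31 days: 85 − 31 = 54 left.
April 2106 has 30 days: 54 − 30 = 24 left.
March 2106 has 31 days; 31 − 24 = 7 → March 7, 2106.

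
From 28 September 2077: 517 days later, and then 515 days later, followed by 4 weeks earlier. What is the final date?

Counting forward 517 days from September 28, 2077:
September has 30 days, so 30 − 28 = 2 days remain after September 28, 2077; 517 − 2 = 515 left.
October 2077 has 31 days: 515 − 31 = 484 left.
November 2077 has 30 days: 484 − 30 = 454 left.
December 2077 has 31 days: 454 − 31 = 423 left.
January 2078 has 31 days: 423 − 31 = 392 left.
February 2078 has 28 days (2078 is not a leap year): 392 − 28 = 364 left.
March 2078 has 31 days: 364 − 31 = 333 left.
April 2078 has 30 days: 333 − 30 = 303 left.
May 2078 has 31 days: 303 − 31 = 272 left.
June 2078 has 30 days: 272 − 30 = 242 left.
July 2078 has 31 days: 242 − 31 = 211 left.
August 2078 has 31 days: 211 − 31 = 180 left.
September 2078 has 30 days: 180 − 30 = 150 left.
October 2078 has 31 days: 150 − 31 = 119 left.
November 2078 has 30 days: 119 − 30 = 89 left.
December 2078 has 31 days: 89 − 31 = 58 left.
January 2079 has 31 days: 58 − 31 = 27 left.
27 days into February 2079 → February 27, 2079.
Adding 515 days from February 27, 2079:
February has 28 days, so 28 − 27 = 1 day remains after February 27, 2079; 515 − 1 = 514 left.
March 2079 has 31 days: 514 − 31 = 483 left.
April 2079 has 30 days: 483 − 30 = 453 left.
May 2079 has 31 days: 453 − 31 = 422 left.
June 2079 has 30 days: 422 − 30 = 392 left.
July 2079 has 31 days: 392 − 31 = 361 left.
August 2079 has 31 days: 361 − 31 = 330 left.
September 2079 has 30 days: 330 − 30 = 300 left.
October 2079 has 31 days: 300 − 31 = 269 left.
November 2079 has 30 days: 269 − 30 = 239 left.
December 2079 has 31 days: 239 − 31 = 208 left.
January 2080 has 31 days: 208 − 31 = 177 left.
February 2080 has 29 days (2080 is a leap year): 177 − 29 = 148 left.
March 2080 has 31 days: 148 − 31 = 117 left.
April 2080 has 30 days: 117 − 30 = 87 left.
May 2080 has 31 days: 87 − 31 = 56 left.
June 2080 has 30 days: 56 − 30 = 26 left.
26 days into July 2080 → July 26, 2080.
Going back 4 weeks (= 28 days) from July 26, 2080:
Going back 26 days from July 26, 2080 reaches the end of the previous month; 28 − 26 = 2 left.
June 2080 has 30 days; 30 − 2 = 28 → June 28, 2080.

June 28, 2080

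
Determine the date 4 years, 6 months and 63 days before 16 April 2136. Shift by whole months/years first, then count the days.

Subtracting 4 years, 6 months and 63 days from April 16, 2136: first the month/year part, then the days.
-4 years → 2132; month 4 − 6 = -2, which is month 10 of year 2131 → October 2131.
Day 16 is valid in October, giving October 16, 2131.
Now subtract 63 days from October 16, 2131.
Going back 16 days from October 16, 2131 reaches the end of the previous month; 63 − 16 = 47 left.
September 2131 has 30 days: 47 − 30 = 17 left.
August 2131 has 31 days; 31 − 17 = 14 → August 14, 2131.

August 14, 2131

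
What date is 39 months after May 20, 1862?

August 20, 1865

Advancing 39 months from May 20, 1862.
month 5 + 39 = 44, which is month 8 of year 1865 → August 1865.
Day 20 is valid in August, giving August 20, 1865.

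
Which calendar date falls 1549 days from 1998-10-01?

December 28, 2002

Counting forward 1549 days from October 1, 1998.
October has 31 days, so 31 − 1 = 30 days remain after October 1, 1998; 1549 − 30 = 1519 left.
November 1998 has 30 days: 1519 − 30 = 1489 left.
December 1998 has 31 days: 1489 − 31 = 1458 left.
January 1999 has 31 days: 1458 − 31 = 1427 left.
February 1999 has 28 days (1999 is not a leap year): 1427 − 28 = 1399 left.
March 1999 has 31 days: 1399 − 31 = 1368 left.
April 1999 has 30 days: 1368 − 30 = 1338 left.
May 1999 has 31 days: 1338 − 31 = 1307 left.
June 1999 has 30 days: 1307 − 30 = 1277 left.
July 1999 has 31 days: 1277 − 31 = 1246 left.
August 1999 has 31 days: 1246 − 31 = 1215 left.
September 1999 has 30 days: 1215 − 30 = 1185 left.
October 1999 has 31 days: 1185 − 31 = 1154 left.
November 1999 has 30 days: 1154 − 30 = 1124 left.
December 1999 has 31 days: 1124 − 31 = 1093 left.
January 2000 has 31 days: 1093 − 31 = 1062 left.
February 2000 has 29 days (2000 is a leap year (divisible by 400)): 1062 − 29 = 1033 left.
March 2000 has 31 days: 1033 − 31 = 1002 left.
April 2000 has 30 days: 1002 − 30 = 972 left.
May 2000 has 31 days: 972 − 31 = 941 left.
June 2000 has 30 days: 941 − 30 = 911 left.
July 2000 has 31 days: 911 − 31 = 880 left.
August 2000 has 31 days: 880 − 31 = 849 left.
September 2000 has 30 days: 849 − 30 = 819 left.
October 2000 has 31 days: 819 − 31 = 788 left.
November 2000 has 30 days: 788 − 30 = 758 left.
December 2000 has 31 days: 758 − 31 = 727 left.
January 2001 has 31 days: 727 − 31 = 696 left.
February 2001 has 28 days (2001 is not a leap year): 696 − 28 = 668 left.
March 2001 has 31 days: 668 − 31 = 637 left.
April 2001 has 30 days: 637 − 30 = 607 left.
May 2001 has 31 days: 607 − 31 = 576 left.
June 2001 has 30 days: 576 − 30 = 546 left.
July 2001 has 31 days: 546 − 31 = 515 left.
August 2001 has 31 days: 515 − 31 = 484 left.
September 2001 has 30 days: 484 − 30 = 454 left.
October 2001 has 31 days: 454 − 31 = 423 left.
November 2001 has 30 days: 423 − 30 = 393 left.
December 2001 has 31 days: 393 − 31 = 362 left.
January 2002 has 31 days: 362 − 31 = 331 left.
February 2002 has 28 days (2002 is not a leap year): 331 − 28 = 303 left.
March 2002 has 31 days: 303 − 31 = 272 left.
April 2002 has 30 days: 272 − 30 = 242 left.
May 2002 has 31 days: 242 − 31 = 211 left.
June 2002 has 30 days: 211 − 30 = 181 left.
July 2002 has 31 days: 181 − 31 = 150 left.
August 2002 has 31 days: 150 − 31 = 119 left.
September 2002 has 30 days: 119 − 30 = 89 left.
October 2002 has 31 days: 89 − 31 = 58 left.
November 2002 has 30 days: 58 − 30 = 28 left.
28 days into December 2002 → December 28, 2002.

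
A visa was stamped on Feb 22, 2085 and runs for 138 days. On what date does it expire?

Adding 138 days from February 22, 2085.
February has 28 days, so 28 − 22 = 6 days remain after February 22, 2085; 138 − 6 = 132 left.
March 2085 has 31 days: 132 − 31 = 101 left.
April 2085 has 30 days: 101 − 30 = 71 left.
May 2085 has 31 days: 71 − 31 = 40 left.
June 2085 has 30 days: 40 − 30 = 10 left.
10 days into July 2085 → July 10, 2085.

July 10, 2085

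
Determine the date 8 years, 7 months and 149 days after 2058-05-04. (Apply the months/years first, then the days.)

May 2, 2067

Adding 8 years, 7 months and 149 days from May 4, 2058: first the month/year part, then the days.
+8 years → 2066; month 5 + 7 = 12 → December 2066.
Day 4 is valid in December, giving December 4, 2066.
Now add 149 days from December 4, 2066.
December has 31 days, so 31 − 4 = 27 days remain after December 4, 2066; 149 − 27 = 122 left.
January 2067 has 31 days: 122 − 31 = 91 left.
February 2067 has 28 days (2067 is not a leap year): 91 − 28 = 63 left.
March 2067 has 31 days: 63 − 31 = 32 left.
April 2067 has 30 days: 32 − 30 = 2 left.
2 days into May 2067 → May 2, 2067.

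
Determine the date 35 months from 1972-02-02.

January 2, 1975

Counting forward 35 months from February 2, 1972.
month 2 + 35 = 37, which is month 1 of year 1975 → January 1975.
Day 2 is valid in January, giving January 2, 1975.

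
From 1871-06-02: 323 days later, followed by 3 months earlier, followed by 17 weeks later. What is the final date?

Adding 323 days from June 2, 1871:
June has 30 days, so 30 − 2 = 28 days remain after June 2, 1871; 323 − 28 = 295 left.
July 1871 has 31 days: 295 − 31 = 264 left.
August 1871 has 31 days: 264 − 31 = 233 left.
September 1871 has 30 days: 233 − 30 = 203 left.
October 1871 has 31 days: 203 − 31 = 172 left.
November 1871 has 30 days: 172 − 30 = 142 left.
December 1871 has 31 days: 142 − 31 = 111 left.
January 1872 has 31 days: 111 − 31 = 80 left.
February 1872 has 29 days (1872 is a leap year): 80 − 29 = 51 left.
March 1872 has 31 days: 51 − 31 = 20 left.
20 days into April 1872 → April 20, 1872.
Subtracting 3 months from April 20, 1872:
month 4 − 3 = 1 → January 1872.
Day 20 is valid in January, giving January 20, 1872.
Counting forward 17 weeks (= 119 days) from January 20, 1872:
January has 31 days, so 31 − 20 = 11 days remain after January 20, 1872; 119 − 11 = 108 left.
February 1872 has 29 days (1872 is a leap year): 108 − 29 = 79 left.
March 1872 has 31 days: 79 − 31 = 48 left.
April 1872 has 30 days: 48 − 30 = 18 left.
18 days into May 1872 → May 18, 1872.

May 18, 1872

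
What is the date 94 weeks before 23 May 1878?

August 3, 1876

Subtracting 94 weeks = 658 days from May 23, 1878.
Going back 23 days from May 23, 1878 reaches the end of the previous month; 658 − 23 = 635 left.
April 1878 has 30 days: 635 − 30 = 605 left.
March 1878 has 31 days: 605 − 31 = 574 left.
February 1878 has 28 days (1878 is not a leap year): 574 − 28 = 546 left.
January 1878 has 31 days: 546 − 31 = 515 left.
December 1877 has 31 days: 515 − 31 = 484 left.
November 1877 has 30 days: 484 − 30 = 454 left.
October 1877 has 31 days: 454 − 31 = 423 left.
September 1877 has 30 days: 423 − 30 = 393 left.
August 1877 has 31 days: 393 − 31 = 362 left.
July 1877 has 31 days: 362 − 31 = 331 left.
June 1877 has 30 days: 331 − 30 = 301 left.
May 1877 has 31 days: 301 − 31 = 270 left.
April 1877 has 30 days: 270 − 30 = 240 left.
March 1877 has 31 days: 240 − 31 = 209 left.
February 1877 has 28 days (1877 is not a leap year): 209 − 28 = 181 left.
January 1877 has 31 days: 181 − 31 = 150 left.
December 1876 has 31 days: 150 − 31 = 119 left.
November 1876 has 30 days: 119 − 30 = 89 left.
October 1876 has 31 days: 89 − 31 = 58 left.
September 1876 has 30 days: 58 − 30 = 28 left.
August 1876 has 31 days; 31 − 28 = 3 → August 3, 1876.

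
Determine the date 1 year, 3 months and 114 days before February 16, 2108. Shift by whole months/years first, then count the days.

July 25, 2106

Counting back 1 year, 3 months and 114 days from February 16, 2108: first the month/year part, then the days.
-1 year → 2107; month 2 − 3 = -1, which is month 11 of year 2106 → November 2106.
Day 16 is valid in November, giving November 16, 2106.
Now subtract 114 days from November 16, 2106.
Going back 16 days from November 16, 2106 reaches the end of the previous month; 114 − 16 = 98 left.
October 2106 has 31 days: 98 − 31 = 67 left.
September 2106 has 30 days: 67 − 30 = 37 left.
August 2106 has 31 days: 37 − 31 = 6 left.
July 2106 has 31 days; 31 − 6 = 25 → July 25, 2106.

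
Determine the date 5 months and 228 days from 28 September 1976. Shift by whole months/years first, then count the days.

Counting forward 5 months and 228 days from September 28, 1976: first the month/year part, then the days.
month 9 + 5 = 14, which is month 2 of year 1977 → February 1977.
Day 28 is valid in February, giving February 28, 1977.
Now add 228 days from February 28, 1977.
February has 28 days, so 28 − 28 = 0 days remain after February 28, 1977; 228 − 0 = 228 left.
March 1977 has 31 days: 228 − 31 = 197 left.
April 1977 has 30 days: 197 − 30 = 167 left.
May 1977 has 31 days: 167 − 31 = 136 left.
June 1977 has 30 days: 136 − 30 = 106 left.
July 1977 has 31 days: 106 − 31 = 75 left.
August 1977 has 31 days: 75 − 31 = 44 left.
September 1977 has 30 days: 44 − 30 = 14 left.
14 days into October 1977 → October 14, 1977.

October 14, 1977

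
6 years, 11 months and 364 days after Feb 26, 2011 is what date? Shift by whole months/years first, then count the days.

Advancing 6 years, 11 months and 364 days from February 26, 2011: first the month/year part, then the days.
+6 years → 2017; month 2 + 11 = 13, which is month 1 of year 2018 → January 2018.
Day 26 is valid in January, giving January 26, 2018.
Now add 364 days from January 26, 2018.
January has 31 days, so 31 − 26 = 5 days remain after January 26, 2018; 364 − 5 = 359 left.
February 2018 has 28 days (2018 is not a leap year): 359 − 28 = 331 left.
March 2018 has 31 days: 331 − 31 = 300 left.
April 2018 has 30 days: 300 − 30 = 270 left.
May 2018 has 31 days: 270 − 31 = 239 left.
June 2018 has 30 days: 239 − 30 = 209 left.
July 2018 has 31 days: 209 − 31 = 178 left.
August 2018 has 31 days: 178 − 31 = 147 left.
September 2018 has 30 days: 147 − 30 = 117 left.
October 2018 has 31 days: 117 − 31 = 86 left.
November 2018 has 30 days: 86 − 30 = 56 left.
December 2018 has 31 days: 56 − 31 = 25 left.
25 days into January 2019 → January 25, 2019.

January 25, 2019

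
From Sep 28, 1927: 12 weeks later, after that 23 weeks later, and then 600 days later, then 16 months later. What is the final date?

May 20, 1931

Adding 12 weeks (= 84 days) from September 28, 1927:
September has 30 days, so 30 − 28 = 2 days remain after September 28, 1927; 84 − 2 = 82 left.
October 1927 has 31 days: 82 − 31 = 51 left.
November 1927 has 30 days: 51 − 30 = 21 left.
21 days into December 1927 → December 21, 1927.
Advancing 23 weeks (= 161 days) from December 21, 1927:
December has 31 days, so 31 − 21 = 10 days remain after December 21, 1927; 161 − 10 = 151 left.
January 1928 has 31 days: 151 − 31 = 120 left.
February 1928 has 29 days (1928 is a leap year): 120 − 29 = 91 left.
March 1928 has 31 days: 91 − 31 = 60 left.
April 1928 has 30 days: 60 − 30 = 30 left.
30 days into May 1928 → May 30, 1928.
Advancing 600 days from May 30, 1928:
May has 31 days, so 31 − 30 = 1 day remains after May 30, 1928; 600 − 1 = 599 left.
June 1928 has 30 days: 599 − 30 = 569 left.
July 1928 has 31 days: 569 − 31 = 538 left.
August 1928 has 31 days: 538 − 31 = 507 left.
September 1928 has 30 days: 507 − 30 = 477 left.
October 1928 has 31 days: 477 − 31 = 446 left.
November 1928 has 30 days: 446 − 30 = 416 left.
December 1928 has 31 days: 416 − 31 = 385 left.
January 1929 has 31 days: 385 − 31 = 354 left.
February 1929 has 28 days (1929 is not a leap year): 354 − 28 = 326 left.
March 1929 has 31 days: 326 − 31 = 295 left.
April 1929 has 30 days: 295 − 30 = 265 left.
May 1929 has 31 days: 265 − 31 = 234 left.
June 1929 has 30 days: 234 − 30 = 204 left.
July 1929 has 31 days: 204 − 31 = 173 left.
August 1929 has 31 days: 173 − 31 = 142 left.
September 1929 has 30 days: 142 − 30 = 112 left.
October 1929 has 31 days: 112 − 31 = 81 left.
November 1929 has 30 days: 81 − 30 = 51 left.
December 1929 has 31 days: 51 − 31 = 20 left.
20 days into January 1930 → January 20, 1930.
Counting forward 16 months from January 20, 1930:
month 1 + 16 = 17, which is month 5 of year 1931 → May 1931.
Day 20 is valid in May, giving May 20, 1931.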